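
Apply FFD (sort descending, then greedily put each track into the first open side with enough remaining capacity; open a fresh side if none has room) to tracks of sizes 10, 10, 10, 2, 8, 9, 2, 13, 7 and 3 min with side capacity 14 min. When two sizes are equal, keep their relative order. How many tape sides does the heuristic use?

7

Sorted descending: 13, 10, 10, 10, 9, 8, 7, 3, 2, 2.
  13 → side 1 (new)  [load 13/14]
  10 → side 2 (new)  [load 10/14]
  10 → side 3 (new)  [load 10/14]
  10 → side 4 (new)  [load 10/14]
  9 → side 5 (new)  [load 9/14]
  8 → side 6 (new)  [load 8/14]
  7 → side 7 (new)  [load 7/14]
  3 → side 2  [load 13/14]
  2 → side 3  [load 12/14]
  2 → side 3  [load 14/14]
7 tape sides opened.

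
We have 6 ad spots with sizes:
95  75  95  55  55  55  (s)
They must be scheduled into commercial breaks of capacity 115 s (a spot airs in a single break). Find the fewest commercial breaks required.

5

Total = 95 + 95 + 75 + 55 + 55 + 55 = 430 s.
Lower bound: ⌈430/115⌉ = 4 commercial breaks.
A packing using 5 commercial breaks:
  break 1: 95 = 95
  break 2: 95 = 95
  break 3: 75 = 75
  break 4: 55 + 55 = 110
  break 5: 55 = 55
No arrangement into 4 commercial breaks stays within capacity, so 5 is optimal.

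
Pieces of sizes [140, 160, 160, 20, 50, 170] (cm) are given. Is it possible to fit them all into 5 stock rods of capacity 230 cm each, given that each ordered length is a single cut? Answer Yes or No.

Yes

A valid assignment using 4 stock rods:
  stock rod 1: 170 + 50 = 220
  stock rod 2: 160 + 20 = 180
  stock rod 3: 160 = 160
  stock rod 4: 140 = 140
That uses only 4 ≤ 5, so 5 stock rods are enough.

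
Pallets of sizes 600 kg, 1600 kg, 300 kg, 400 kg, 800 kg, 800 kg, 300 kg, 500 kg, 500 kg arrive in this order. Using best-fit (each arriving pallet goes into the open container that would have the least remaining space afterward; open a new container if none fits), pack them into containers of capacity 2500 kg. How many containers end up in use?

3

  600 → container 1 (new)  [load 600/2500]
  1600 → container 1  [load 2200/2500]
  300 → container 1  [load 2500/2500]
  400 → container 2 (new)  [load 400/2500]
  800 → container 2  [load 1200/2500]
  800 → container 2  [load 2000/2500]
  300 → container 2  [load 2300/2500]
  500 → container 3 (new)  [load 500/2500]
  500 → container 3  [load 1000/2500]
3 containers opened.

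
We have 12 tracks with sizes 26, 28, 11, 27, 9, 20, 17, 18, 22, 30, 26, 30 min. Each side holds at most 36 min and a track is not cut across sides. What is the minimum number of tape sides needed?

Total = 30 + 30 + 28 + 27 + 26 + 26 + 22 + 20 + 18 + 17 + 11 + 9 = 264 min.
Lower bound: ⌈264/36⌉ = 8 tape sides.
A packing using 9 tape sides:
  side 1: 30 = 30
  side 2: 30 = 30
  side 3: 28 = 28
  side 4: 27 + 9 = 36
  side 5: 26 = 26
  side 6: 26 = 26
  side 7: 22 + 11 = 33
  side 8: 20 = 20
  side 9: 18 + 17 = 35
No arrangement into 8 tape sides stays within capacity, so 9 is optimal.

9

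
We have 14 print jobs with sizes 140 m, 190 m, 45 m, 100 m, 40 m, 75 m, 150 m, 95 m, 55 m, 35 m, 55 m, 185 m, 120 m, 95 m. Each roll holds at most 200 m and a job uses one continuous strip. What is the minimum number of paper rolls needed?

Total = 190 + 185 + 150 + 140 + 120 + 100 + 95 + 95 + 75 + 55 + 55 + 45 + 40 + 35 = 1380 m.
Lower bound: ⌈1380/200⌉ = 7 paper rolls.
A packing using 8 paper rolls:
  roll 1: 190 = 190
  roll 2: 185 = 185
  roll 3: 150 + 45 = 195
  roll 4: 140 + 55 = 195
  roll 5: 120 + 75 = 195
  roll 6: 100 + 95 = 195
  roll 7: 95 + 55 + 40 = 190
  roll 8: 35 = 35
No arrangement into 7 paper rolls stays within capacity, so 8 is optimal.

8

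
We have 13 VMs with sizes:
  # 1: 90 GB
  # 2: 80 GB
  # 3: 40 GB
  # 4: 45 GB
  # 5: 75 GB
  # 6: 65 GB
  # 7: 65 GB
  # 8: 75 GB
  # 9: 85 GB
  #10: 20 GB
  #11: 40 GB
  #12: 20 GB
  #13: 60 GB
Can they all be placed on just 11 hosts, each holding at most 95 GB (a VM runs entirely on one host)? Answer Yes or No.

Yes

A valid assignment using 10 hosts:
  host 1: 90 = 90
  host 2: 85 = 85
  host 3: 80 = 80
  host 4: 75 + 20 = 95
  host 5: 75 + 20 = 95
  host 6: 65 = 65
  host 7: 65 = 65
  host 8: 60 = 60
  host 9: 45 + 40 = 85
  host 10: 40 = 40
That uses only 10 ≤ 11, so 11 hosts are enough.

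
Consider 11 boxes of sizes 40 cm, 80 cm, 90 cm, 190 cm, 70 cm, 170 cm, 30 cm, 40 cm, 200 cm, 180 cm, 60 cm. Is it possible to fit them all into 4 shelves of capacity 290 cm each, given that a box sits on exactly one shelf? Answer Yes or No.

Yes

A valid assignment using 4 shelves:
  shelf 1: 200 + 90 = 290
  shelf 2: 190 + 60 + 40 = 290
  shelf 3: 180 + 80 + 30 = 290
  shelf 4: 170 + 70 + 40 = 280
Every load is within 290 cm, so 4 shelves suffice.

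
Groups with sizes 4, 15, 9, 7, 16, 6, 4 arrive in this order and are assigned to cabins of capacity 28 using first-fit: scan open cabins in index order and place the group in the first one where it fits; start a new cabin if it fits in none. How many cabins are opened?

3

  4 → cabin 1 (new)  [load 4/28]
  15 → cabin 1  [load 19/28]
  9 → cabin 1  [load 28/28]
  7 → cabin 2 (new)  [load 7/28]
  16 → cabin 2  [load 23/28]
  6 → cabin 3 (new)  [load 6/28]
  4 → cabin 2  [load 27/28]
3 cabins opened.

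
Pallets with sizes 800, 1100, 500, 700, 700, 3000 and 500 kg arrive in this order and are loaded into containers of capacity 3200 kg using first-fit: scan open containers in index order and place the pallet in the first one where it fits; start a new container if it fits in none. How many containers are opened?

  800 → container 1 (new)  [load 800/3200]
  1100 → container 1  [load 1900/3200]
  500 → container 1  [load 2400/3200]
  700 → container 1  [load 3100/3200]
  700 → container 2 (new)  [load 700/3200]
  3000 → container 3 (new)  [load 3000/3200]
  500 → container 2  [load 1200/3200]
3 containers opened.

3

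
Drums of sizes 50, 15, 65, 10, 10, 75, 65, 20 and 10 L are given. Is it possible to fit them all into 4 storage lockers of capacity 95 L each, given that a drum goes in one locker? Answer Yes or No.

Yes

A valid assignment using 4 storage lockers:
  locker 1: 75 + 20 = 95
  locker 2: 65 + 15 + 10 = 90
  locker 3: 65 + 10 + 10 = 85
  locker 4: 50 = 50
Every load is within 95 L, so 4 storage lockers suffice.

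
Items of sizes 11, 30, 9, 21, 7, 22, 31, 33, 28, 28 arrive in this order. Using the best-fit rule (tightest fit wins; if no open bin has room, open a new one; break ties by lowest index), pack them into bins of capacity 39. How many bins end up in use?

  11 → bin 1 (new)  [load 11/39]
  30 → bin 2 (new)  [load 30/39]
  9 → bin 2  [load 39/39]
  21 → bin 1  [load 32/39]
  7 → bin 1  [load 39/39]
  22 → bin 3 (new)  [load 22/39]
  31 → bin 4 (new)  [load 31/39]
  33 → bin 5 (new)  [load 33/39]
  28 → bin 6 (new)  [load 28/39]
  28 → bin 7 (new)  [load 28/39]
7 bins opened.

7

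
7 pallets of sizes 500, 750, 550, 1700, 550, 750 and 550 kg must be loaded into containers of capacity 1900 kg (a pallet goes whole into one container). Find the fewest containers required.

3

Total = 1700 + 750 + 750 + 550 + 550 + 550 + 500 = 5350 kg.
Lower bound: ⌈5350/1900⌉ = 3 containers.
A packing using 3 containers:
  container 1: 1700 = 1700
  container 2: 750 + 550 + 550 = 1850
  container 3: 750 + 550 + 500 = 1800
This matches the lower bound, so 3 is optimal.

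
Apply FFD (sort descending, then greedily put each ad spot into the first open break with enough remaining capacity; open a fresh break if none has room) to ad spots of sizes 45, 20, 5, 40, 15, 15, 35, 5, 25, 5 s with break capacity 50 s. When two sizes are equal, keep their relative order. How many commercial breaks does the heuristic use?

5

Sorted descending: 45, 40, 35, 25, 20, 15, 15, 5, 5, 5.
  45 → break 1 (new)  [load 45/50]
  40 → break 2 (new)  [load 40/50]
  35 → break 3 (new)  [load 35/50]
  25 → break 4 (new)  [load 25/50]
  20 → break 4  [load 45/50]
  15 → break 3  [load 50/50]
  15 → break 5 (new)  [load 15/50]
  5 → break 1  [load 50/50]
  5 → break 2  [load 45/50]
  5 → break 2  [load 50/50]
5 commercial breaks opened.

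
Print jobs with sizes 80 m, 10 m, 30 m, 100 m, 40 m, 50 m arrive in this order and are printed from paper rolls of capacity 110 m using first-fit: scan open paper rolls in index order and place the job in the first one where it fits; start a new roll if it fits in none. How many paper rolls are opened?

  80 → roll 1 (new)  [load 80/110]
  10 → roll 1  [load 90/110]
  30 → roll 2 (new)  [load 30/110]
  100 → roll 3 (new)  [load 100/110]
  40 → roll 2  [load 70/110]
  50 → roll 4 (new)  [load 50/110]
4 paper rolls opened.

4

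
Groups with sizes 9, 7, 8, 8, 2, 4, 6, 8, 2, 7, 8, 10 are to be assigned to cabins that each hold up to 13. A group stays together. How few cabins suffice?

Total = 10 + 9 + 8 + 8 + 8 + 8 + 7 + 7 + 6 + 4 + 2 + 2 = 79.
Lower bound: ⌈79/13⌉ = 7 cabins.
Also, 8 groups each exceed 13/2, and no two of those can share a cabin, so at least 8 cabins are needed.
A packing using 8 cabins:
  cabin 1: 10 + 2 = 12
  cabin 2: 9 + 4 = 13
  cabin 3: 8 + 2 = 10
  cabin 4: 8 = 8
  cabin 5: 8 = 8
  cabin 6: 8 = 8
  cabin 7: 7 + 6 = 13
  cabin 8: 7 = 7
This matches the lower bound, so 8 is optimal.

8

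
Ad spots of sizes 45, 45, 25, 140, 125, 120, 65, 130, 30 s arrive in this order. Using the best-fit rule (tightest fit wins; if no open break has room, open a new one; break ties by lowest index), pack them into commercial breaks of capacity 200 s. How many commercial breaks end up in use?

5

  45 → break 1 (new)  [load 45/200]
  45 → break 1  [load 90/200]
  25 → break 1  [load 115/200]
  140 → break 2 (new)  [load 140/200]
  125 → break 3 (new)  [load 125/200]
  120 → break 4 (new)  [load 120/200]
  65 → break 3  [load 190/200]
  130 → break 5 (new)  [load 130/200]
  30 → break 2  [load 170/200]
5 commercial breaks opened.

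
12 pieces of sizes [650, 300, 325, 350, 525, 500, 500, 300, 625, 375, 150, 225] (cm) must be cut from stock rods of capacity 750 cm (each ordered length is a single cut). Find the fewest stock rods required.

8

Total = 650 + 625 + 525 + 500 + 500 + 375 + 350 + 325 + 300 + 300 + 225 + 150 = 4825 cm.
Lower bound: ⌈4825/750⌉ = 7 stock rods.
A packing using 8 stock rods:
  stock rod 1: 650 = 650
  stock rod 2: 625 = 625
  stock rod 3: 525 + 225 = 750
  stock rod 4: 500 + 150 = 650
  stock rod 5: 500 = 500
  stock rod 6: 375 + 350 = 725
  stock rod 7: 325 + 300 = 625
  stock rod 8: 300 = 300
No arrangement into 7 stock rods stays within capacity, so 8 is optimal.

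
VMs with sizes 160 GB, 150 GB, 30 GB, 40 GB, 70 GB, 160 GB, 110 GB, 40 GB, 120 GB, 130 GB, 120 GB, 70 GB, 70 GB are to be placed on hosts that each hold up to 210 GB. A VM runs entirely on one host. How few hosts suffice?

Total = 160 + 160 + 150 + 130 + 120 + 120 + 110 + 70 + 70 + 70 + 40 + 40 + 30 = 1270 GB.
Lower bound: ⌈1270/210⌉ = 7 hosts.
A packing using 7 hosts:
  host 1: 160 + 40 = 200
  host 2: 160 + 40 = 200
  host 3: 150 + 30 = 180
  host 4: 130 + 70 = 200
  host 5: 120 + 70 = 190
  host 6: 120 + 70 = 190
  host 7: 110 = 110
This matches the lower bound, so 7 is optimal.

7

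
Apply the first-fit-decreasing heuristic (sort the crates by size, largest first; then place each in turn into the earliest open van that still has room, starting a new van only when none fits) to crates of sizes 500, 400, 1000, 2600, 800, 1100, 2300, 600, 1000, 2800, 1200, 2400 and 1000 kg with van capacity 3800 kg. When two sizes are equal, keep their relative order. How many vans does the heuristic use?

5

Sorted descending: 2800, 2600, 2400, 2300, 1200, 1100, 1000, 1000, 1000, 800, 600, 500, 400.
  2800 → van 1 (new)  [load 2800/3800]
  2600 → van 2 (new)  [load 2600/3800]
  2400 → van 3 (new)  [load 2400/3800]
  2300 → van 4 (new)  [load 2300/3800]
  1200 → van 2  [load 3800/3800]
  1100 → van 3  [load 3500/3800]
  1000 → van 1  [load 3800/3800]
  1000 → van 4  [load 3300/3800]
  1000 → van 5 (new)  [load 1000/3800]
  800 → van 5  [load 1800/3800]
  600 → van 5  [load 2400/3800]
  500 → van 4  [load 3800/3800]
  400 → van 5  [load 2800/3800]
5 vans opened.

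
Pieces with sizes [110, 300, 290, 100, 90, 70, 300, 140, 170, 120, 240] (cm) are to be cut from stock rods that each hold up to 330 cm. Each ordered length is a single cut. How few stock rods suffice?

7

Total = 300 + 300 + 290 + 240 + 170 + 140 + 120 + 110 + 100 + 90 + 70 = 1930 cm.
Lower bound: ⌈1930/330⌉ = 6 stock rods.
A packing using 7 stock rods:
  stock rod 1: 300 = 300
  stock rod 2: 300 = 300
  stock rod 3: 290 = 290
  stock rod 4: 240 + 90 = 330
  stock rod 5: 170 + 140 = 310
  stock rod 6: 120 + 110 + 100 = 330
  stock rod 7: 70 = 70
No arrangement into 6 stock rods stays within capacity, so 7 is optimal.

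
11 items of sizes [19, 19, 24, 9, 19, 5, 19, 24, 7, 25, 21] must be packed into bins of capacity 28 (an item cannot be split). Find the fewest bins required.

8

Total = 25 + 24 + 24 + 21 + 19 + 19 + 19 + 19 + 9 + 7 + 5 = 191.
Lower bound: ⌈191/28⌉ = 7 bins.
Also, 8 items each exceed 14, and no two of those can share a bin, so at least 8 bins are needed.
A packing using 8 bins:
  bin 1: 25 = 25
  bin 2: 24 = 24
  bin 3: 24 = 24
  bin 4: 21 + 7 = 28
  bin 5: 19 + 9 = 28
  bin 6: 19 + 5 = 24
  bin 7: 19 = 19
  bin 8: 19 = 19
This matches the lower bound, so 8 is optimal.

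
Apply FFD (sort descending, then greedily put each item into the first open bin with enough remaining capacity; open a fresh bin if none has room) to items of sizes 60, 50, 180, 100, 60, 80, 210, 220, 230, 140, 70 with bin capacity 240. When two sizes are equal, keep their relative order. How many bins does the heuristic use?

Sorted descending: 230, 220, 210, 180, 140, 100, 80, 70, 60, 60, 50.
  230 → bin 1 (new)  [load 230/240]
  220 → bin 2 (new)  [load 220/240]
  210 → bin 3 (new)  [load 210/240]
  180 → bin 4 (new)  [load 180/240]
  140 → bin 5 (new)  [load 140/240]
  100 → bin 5  [load 240/240]
  80 → bin 6 (new)  [load 80/240]
  70 → bin 6  [load 150/240]
  60 → bin 4  [load 240/240]
  60 → bin 6  [load 210/240]
  50 → bin 7 (new)  [load 50/240]
7 bins opened.

7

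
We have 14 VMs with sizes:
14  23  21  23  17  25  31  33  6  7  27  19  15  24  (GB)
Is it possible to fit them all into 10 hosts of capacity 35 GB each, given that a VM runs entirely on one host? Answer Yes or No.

A valid assignment using 10 hosts:
  host 1: 33 = 33
  host 2: 31 = 31
  host 3: 27 + 7 = 34
  host 4: 25 + 6 = 31
  host 5: 24 = 24
  host 6: 23 = 23
  host 7: 23 = 23
  host 8: 21 + 14 = 35
  host 9: 19 + 15 = 34
  host 10: 17 = 17
Every load is within 35 GB, so 10 hosts suffice.

Yes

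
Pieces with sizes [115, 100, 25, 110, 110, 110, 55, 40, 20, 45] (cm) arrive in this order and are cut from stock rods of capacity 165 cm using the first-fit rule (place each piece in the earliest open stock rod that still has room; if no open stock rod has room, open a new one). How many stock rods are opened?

5

  115 → stock rod 1 (new)  [load 115/165]
  100 → stock rod 2 (new)  [load 100/165]
  25 → stock rod 1  [load 140/165]
  110 → stock rod 3 (new)  [load 110/165]
  110 → stock rod 4 (new)  [load 110/165]
  110 → stock rod 5 (new)  [load 110/165]
  55 → stock rod 2  [load 155/165]
  40 → stock rod 3  [load 150/165]
  20 → stock rod 1  [load 160/165]
  45 → stock rod 4  [load 155/165]
5 stock rods opened.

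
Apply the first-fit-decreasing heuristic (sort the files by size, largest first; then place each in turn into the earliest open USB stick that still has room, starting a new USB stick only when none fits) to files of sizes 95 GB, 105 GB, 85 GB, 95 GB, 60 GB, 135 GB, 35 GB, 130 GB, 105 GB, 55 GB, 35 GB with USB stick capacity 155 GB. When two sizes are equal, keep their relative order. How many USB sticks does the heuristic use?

7

Sorted descending: 135, 130, 105, 105, 95, 95, 85, 60, 55, 35, 35.
  135 → USB stick 1 (new)  [load 135/155]
  130 → USB stick 2 (new)  [load 130/155]
  105 → USB stick 3 (new)  [load 105/155]
  105 → USB stick 4 (new)  [load 105/155]
  95 → USB stick 5 (new)  [load 95/155]
  95 → USB stick 6 (new)  [load 95/155]
  85 → USB stick 7 (new)  [load 85/155]
  60 → USB stick 5  [load 155/155]
  55 → USB stick 6  [load 150/155]
  35 → USB stick 3  [load 140/155]
  35 → USB stick 4  [load 140/155]
7 USB sticks opened.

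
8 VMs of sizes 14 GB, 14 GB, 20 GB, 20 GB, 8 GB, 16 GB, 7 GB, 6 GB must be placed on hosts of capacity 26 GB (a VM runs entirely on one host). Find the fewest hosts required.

5

Total = 20 + 20 + 16 + 14 + 14 + 8 + 7 + 6 = 105 GB.
Lower bound: ⌈105/26⌉ = 5 hosts.
A packing using 5 hosts:
  host 1: 20 + 6 = 26
  host 2: 20 = 20
  host 3: 16 + 8 = 24
  host 4: 14 + 7 = 21
  host 5: 14 = 14
This matches the lower bound, so 5 is optimal.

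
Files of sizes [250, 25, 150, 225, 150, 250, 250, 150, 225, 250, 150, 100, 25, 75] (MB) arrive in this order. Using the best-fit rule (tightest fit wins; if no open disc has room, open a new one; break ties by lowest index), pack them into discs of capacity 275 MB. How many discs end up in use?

  250 → disc 1 (new)  [load 250/275]
  25 → disc 1  [load 275/275]
  150 → disc 2 (new)  [load 150/275]
  225 → disc 3 (new)  [load 225/275]
  150 → disc 4 (new)  [load 150/275]
  250 → disc 5 (new)  [load 250/275]
  250 → disc 6 (new)  [load 250/275]
  150 → disc 7 (new)  [load 150/275]
  225 → disc 8 (new)  [load 225/275]
  250 → disc 9 (new)  [load 250/275]
  150 → disc 10 (new)  [load 150/275]
  100 → disc 2  [load 250/275]
  25 → disc 2  [load 275/275]
  75 → disc 4  [load 225/275]
10 discs opened.

10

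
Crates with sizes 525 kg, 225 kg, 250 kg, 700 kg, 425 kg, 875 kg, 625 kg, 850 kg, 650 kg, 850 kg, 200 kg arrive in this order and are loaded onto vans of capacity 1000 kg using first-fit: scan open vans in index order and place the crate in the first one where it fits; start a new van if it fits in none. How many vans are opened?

  525 → van 1 (new)  [load 525/1000]
  225 → van 1  [load 750/1000]
  250 → van 1  [load 1000/1000]
  700 → van 2 (new)  [load 700/1000]
  425 → van 3 (new)  [load 425/1000]
  875 → van 4 (new)  [load 875/1000]
  625 → van 5 (new)  [load 625/1000]
  850 → van 6 (new)  [load 850/1000]
  650 → van 7 (new)  [load 650/1000]
  850 → van 8 (new)  [load 850/1000]
  200 → van 2  [load 900/1000]
8 vans opened.

8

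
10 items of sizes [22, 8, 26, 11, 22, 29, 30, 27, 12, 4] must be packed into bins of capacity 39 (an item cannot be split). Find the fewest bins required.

6

Total = 30 + 29 + 27 + 26 + 22 + 22 + 12 + 11 + 8 + 4 = 191.
Lower bound: ⌈191/39⌉ = 5 bins.
Also, 6 items each exceed 39/2, and no two of those can share a bin, so at least 6 bins are needed.
A packing using 6 bins:
  bin 1: 30 + 8 = 38
  bin 2: 29 + 4 = 33
  bin 3: 27 + 12 = 39
  bin 4: 26 + 11 = 37
  bin 5: 22 = 22
  bin 6: 22 = 22
This matches the lower bound, so 6 is optimal.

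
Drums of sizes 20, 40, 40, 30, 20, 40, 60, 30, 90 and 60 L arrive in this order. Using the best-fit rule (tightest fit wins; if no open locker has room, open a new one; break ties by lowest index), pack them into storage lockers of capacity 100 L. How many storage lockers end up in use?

  20 → locker 1 (new)  [load 20/100]
  40 → locker 1  [load 60/100]
  40 → locker 1  [load 100/100]
  30 → locker 2 (new)  [load 30/100]
  20 → locker 2  [load 50/100]
  40 → locker 2  [load 90/100]
  60 → locker 3 (new)  [load 60/100]
  30 → locker 3  [load 90/100]
  90 → locker 4 (new)  [load 90/100]
  60 → locker 5 (new)  [load 60/100]
5 storage lockers opened.

5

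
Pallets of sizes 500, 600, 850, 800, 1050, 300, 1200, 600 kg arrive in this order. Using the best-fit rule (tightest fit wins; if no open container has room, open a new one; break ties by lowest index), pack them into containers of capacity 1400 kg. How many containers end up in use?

  500 → container 1 (new)  [load 500/1400]
  600 → container 1  [load 1100/1400]
  850 → container 2 (new)  [load 850/1400]
  800 → container 3 (new)  [load 800/1400]
  1050 → container 4 (new)  [load 1050/1400]
  300 → container 1  [load 1400/1400]
  1200 → container 5 (new)  [load 1200/1400]
  600 → container 3  [load 1400/1400]
5 containers opened.

5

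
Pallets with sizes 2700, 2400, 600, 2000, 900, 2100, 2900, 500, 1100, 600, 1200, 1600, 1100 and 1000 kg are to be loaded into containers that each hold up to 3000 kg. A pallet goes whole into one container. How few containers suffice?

8

Total = 2900 + 2700 + 2400 + 2100 + 2000 + 1600 + 1200 + 1100 + 1100 + 1000 + 900 + 600 + 600 + 500 = 20700 kg.
Lower bound: ⌈20700/3000⌉ = 7 containers.
A packing using 8 containers:
  container 1: 2900 = 2900
  container 2: 2700 = 2700
  container 3: 2400 + 600 = 3000
  container 4: 2100 + 900 = 3000
  container 5: 2000 + 1000 = 3000
  container 6: 1600 + 1200 = 2800
  container 7: 1100 + 1100 + 600 = 2800
  container 8: 500 = 500
No arrangement into 7 containers stays within capacity, so 8 is optimal.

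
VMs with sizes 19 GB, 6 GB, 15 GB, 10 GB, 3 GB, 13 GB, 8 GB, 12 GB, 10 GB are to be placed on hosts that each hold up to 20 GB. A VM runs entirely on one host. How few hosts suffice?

Total = 19 + 15 + 13 + 12 + 10 + 10 + 8 + 6 + 3 = 96 GB.
Lower bound: ⌈96/20⌉ = 5 hosts.
A packing using 5 hosts:
  host 1: 19 = 19
  host 2: 15 + 3 = 18
  host 3: 13 + 6 = 19
  host 4: 12 + 8 = 20
  host 5: 10 + 10 = 20
This matches the lower bound, so 5 is optimal.

5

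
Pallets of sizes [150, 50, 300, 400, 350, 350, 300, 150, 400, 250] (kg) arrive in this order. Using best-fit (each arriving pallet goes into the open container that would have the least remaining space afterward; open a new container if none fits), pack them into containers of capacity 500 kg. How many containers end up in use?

  150 → container 1 (new)  [load 150/500]
  50 → container 1  [load 200/500]
  300 → container 1  [load 500/500]
  400 → container 2 (new)  [load 400/500]
  350 → container 3 (new)  [load 350/500]
  350 → container 4 (new)  [load 350/500]
  300 → container 5 (new)  [load 300/500]
  150 → container 3  [load 500/500]
  400 → container 6 (new)  [load 400/500]
  250 → container 7 (new)  [load 250/500]
7 containers opened.

7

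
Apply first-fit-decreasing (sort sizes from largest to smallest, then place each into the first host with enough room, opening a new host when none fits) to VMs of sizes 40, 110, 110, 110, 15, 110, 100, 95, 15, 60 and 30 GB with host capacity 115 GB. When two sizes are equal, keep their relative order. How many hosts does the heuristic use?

Sorted descending: 110, 110, 110, 110, 100, 95, 60, 40, 30, 15, 15.
  110 → host 1 (new)  [load 110/115]
  110 → host 2 (new)  [load 110/115]
  110 → host 3 (new)  [load 110/115]
  110 → host 4 (new)  [load 110/115]
  100 → host 5 (new)  [load 100/115]
  95 → host 6 (new)  [load 95/115]
  60 → host 7 (new)  [load 60/115]
  40 → host 7  [load 100/115]
  30 → host 8 (new)  [load 30/115]
  15 → host 5  [load 115/115]
  15 → host 6  [load 110/115]
8 hosts opened.

8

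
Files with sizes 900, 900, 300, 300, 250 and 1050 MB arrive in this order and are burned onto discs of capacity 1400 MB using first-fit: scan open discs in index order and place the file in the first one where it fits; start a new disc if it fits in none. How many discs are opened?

3

  900 → disc 1 (new)  [load 900/1400]
  900 → disc 2 (new)  [load 900/1400]
  300 → disc 1  [load 1200/1400]
  300 → disc 2  [load 1200/1400]
  250 → disc 3 (new)  [load 250/1400]
  1050 → disc 3  [load 1300/1400]
3 discs opened.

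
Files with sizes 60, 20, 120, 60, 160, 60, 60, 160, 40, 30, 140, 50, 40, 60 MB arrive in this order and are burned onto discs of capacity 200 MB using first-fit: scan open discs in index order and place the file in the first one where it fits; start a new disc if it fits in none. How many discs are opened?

6

  60 → disc 1 (new)  [load 60/200]
  20 → disc 1  [load 80/200]
  120 → disc 1  [load 200/200]
  60 → disc 2 (new)  [load 60/200]
  160 → disc 3 (new)  [load 160/200]
  60 → disc 2  [load 120/200]
  60 → disc 2  [load 180/200]
  160 → disc 4 (new)  [load 160/200]
  40 → disc 3  [load 200/200]
  30 → disc 4  [load 190/200]
  140 → disc 5 (new)  [load 140/200]
  50 → disc 5  [load 190/200]
  40 → disc 6 (new)  [load 40/200]
  60 → disc 6  [load 100/200]
6 discs opened.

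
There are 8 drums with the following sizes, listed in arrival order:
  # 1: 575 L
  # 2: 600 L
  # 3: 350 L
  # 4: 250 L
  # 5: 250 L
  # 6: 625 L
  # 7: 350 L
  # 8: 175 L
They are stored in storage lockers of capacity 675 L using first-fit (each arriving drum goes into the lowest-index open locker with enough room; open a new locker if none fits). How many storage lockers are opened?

  575 → locker 1 (new)  [load 575/675]
  600 → locker 2 (new)  [load 600/675]
  350 → locker 3 (new)  [load 350/675]
  250 → locker 3  [load 600/675]
  250 → locker 4 (new)  [load 250/675]
  625 → locker 5 (new)  [load 625/675]
  350 → locker 4  [load 600/675]
  175 → locker 6 (new)  [load 175/675]
6 storage lockers opened.

6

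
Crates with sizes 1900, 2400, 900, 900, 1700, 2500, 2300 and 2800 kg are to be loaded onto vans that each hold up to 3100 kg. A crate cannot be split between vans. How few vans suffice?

Total = 2800 + 2500 + 2400 + 2300 + 1900 + 1700 + 900 + 900 = 15400 kg.
Lower bound: ⌈15400/3100⌉ = 5 vans.
Also, 6 crates each exceed 1550 kg, and no two of those can share a van, so at least 6 vans are needed.
A packing using 6 vans:
  van 1: 2800 = 2800
  van 2: 2500 = 2500
  van 3: 2400 = 2400
  van 4: 2300 = 2300
  van 5: 1900 + 900 = 2800
  van 6: 1700 + 900 = 2600
This matches the lower bound, so 6 is optimal.

6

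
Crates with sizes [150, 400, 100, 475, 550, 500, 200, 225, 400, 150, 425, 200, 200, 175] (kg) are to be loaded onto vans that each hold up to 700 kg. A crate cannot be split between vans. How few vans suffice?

7

Total = 550 + 500 + 475 + 425 + 400 + 400 + 225 + 200 + 200 + 200 + 175 + 150 + 150 + 100 = 4150 kg.
Lower bound: ⌈4150/700⌉ = 6 vans.
A packing using 7 vans:
  van 1: 550 + 150 = 700
  van 2: 500 + 200 = 700
  van 3: 475 + 225 = 700
  van 4: 425 + 200 = 625
  van 5: 400 + 200 + 100 = 700
  van 6: 400 + 175 = 575
  van 7: 150 = 150
No arrangement into 6 vans stays within capacity, so 7 is optimal.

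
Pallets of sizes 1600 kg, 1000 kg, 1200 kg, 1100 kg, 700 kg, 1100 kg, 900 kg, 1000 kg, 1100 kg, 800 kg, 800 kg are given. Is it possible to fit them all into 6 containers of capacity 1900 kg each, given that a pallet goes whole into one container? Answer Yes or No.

Total = 11300 kg; ⌈11300/1900⌉ = 6.
7 pallets each exceed half the capacity and cannot share a container, forcing at least 7 containers.
At least 7 containers are required, but only 6 are allowed.

No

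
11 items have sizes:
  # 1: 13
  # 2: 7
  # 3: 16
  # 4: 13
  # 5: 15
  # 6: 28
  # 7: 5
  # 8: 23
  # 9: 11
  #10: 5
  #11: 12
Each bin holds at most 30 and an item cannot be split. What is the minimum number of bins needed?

Total = 28 + 23 + 16 + 15 + 13 + 13 + 12 + 11 + 7 + 5 + 5 = 148.
Lower bound: ⌈148/30⌉ = 5 bins.
A packing using 6 bins:
  bin 1: 28 = 28
  bin 2: 23 + 7 = 30
  bin 3: 16 + 13 = 29
  bin 4: 15 + 13 = 28
  bin 5: 12 + 11 + 5 = 28
  bin 6: 5 = 5
No arrangement into 5 bins stays within capacity, so 6 is optimal.

6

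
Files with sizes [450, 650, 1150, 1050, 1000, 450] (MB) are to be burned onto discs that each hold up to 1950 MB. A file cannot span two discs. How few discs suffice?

3

Total = 1150 + 1050 + 1000 + 650 + 450 + 450 = 4750 MB.
Lower bound: ⌈4750/1950⌉ = 3 discs.
A packing using 3 discs:
  disc 1: 1150 + 650 = 1800
  disc 2: 1050 + 450 + 450 = 1950
  disc 3: 1000 = 1000
This matches the lower bound, so 3 is optimal.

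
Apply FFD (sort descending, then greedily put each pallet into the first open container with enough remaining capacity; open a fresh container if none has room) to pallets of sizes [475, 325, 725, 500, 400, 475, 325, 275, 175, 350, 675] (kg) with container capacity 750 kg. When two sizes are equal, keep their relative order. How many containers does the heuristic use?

Sorted descending: 725, 675, 500, 475, 475, 400, 350, 325, 325, 275, 175.
  725 → container 1 (new)  [load 725/750]
  675 → container 2 (new)  [load 675/750]
  500 → container 3 (new)  [load 500/750]
  475 → container 4 (new)  [load 475/750]
  475 → container 5 (new)  [load 475/750]
  400 → container 6 (new)  [load 400/750]
  350 → container 6  [load 750/750]
  325 → container 7 (new)  [load 325/750]
  325 → container 7  [load 650/750]
  275 → container 4  [load 750/750]
  175 → container 3  [load 675/750]
7 containers opened.

7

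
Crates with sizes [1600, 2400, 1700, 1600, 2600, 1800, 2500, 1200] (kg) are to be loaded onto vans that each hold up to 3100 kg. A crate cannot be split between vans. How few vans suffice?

Total = 2600 + 2500 + 2400 + 1800 + 1700 + 1600 + 1600 + 1200 = 15400 kg.
Lower bound: ⌈15400/3100⌉ = 5 vans.
Also, 7 crates each exceed 1550 kg, and no two of those can share a van, so at least 7 vans are needed.
A packing using 7 vans:
  van 1: 2600 = 2600
  van 2: 2500 = 2500
  van 3: 2400 = 2400
  van 4: 1800 + 1200 = 3000
  van 5: 1700 = 1700
  van 6: 1600 = 1600
  van 7: 1600 = 1600
This matches the lower bound, so 7 is optimal.

7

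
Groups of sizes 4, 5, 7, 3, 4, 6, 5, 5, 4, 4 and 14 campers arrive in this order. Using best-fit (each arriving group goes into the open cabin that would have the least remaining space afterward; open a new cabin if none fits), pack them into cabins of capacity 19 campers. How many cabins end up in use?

4

  4 → cabin 1 (new)  [load 4/19]
  5 → cabin 1  [load 9/19]
  7 → cabin 1  [load 16/19]
  3 → cabin 1  [load 19/19]
  4 → cabin 2 (new)  [load 4/19]
  6 → cabin 2  [load 10/19]
  5 → cabin 2  [load 15/19]
  5 → cabin 3 (new)  [load 5/19]
  4 → cabin 2  [load 19/19]
  4 → cabin 3  [load 9/19]
  14 → cabin 4 (new)  [load 14/19]
4 cabins opened.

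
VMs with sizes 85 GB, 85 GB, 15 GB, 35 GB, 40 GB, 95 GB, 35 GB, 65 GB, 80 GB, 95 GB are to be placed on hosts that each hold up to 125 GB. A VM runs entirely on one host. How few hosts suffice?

Total = 95 + 95 + 85 + 85 + 80 + 65 + 40 + 35 + 35 + 15 = 630 GB.
Lower bound: ⌈630/125⌉ = 6 hosts.
A packing using 6 hosts:
  host 1: 95 + 15 = 110
  host 2: 95 = 95
  host 3: 85 + 40 = 125
  host 4: 85 + 35 = 120
  host 5: 80 + 35 = 115
  host 6: 65 = 65
This matches the lower bound, so 6 is optimal.

6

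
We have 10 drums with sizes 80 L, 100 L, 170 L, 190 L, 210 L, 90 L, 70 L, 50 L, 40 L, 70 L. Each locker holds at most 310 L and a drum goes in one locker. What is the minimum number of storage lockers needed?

Total = 210 + 190 + 170 + 100 + 90 + 80 + 70 + 70 + 50 + 40 = 1070 L.
Lower bound: ⌈1070/310⌉ = 4 storage lockers.
A packing using 4 storage lockers:
  locker 1: 210 + 100 = 310
  locker 2: 190 + 90 = 280
  locker 3: 170 + 80 + 50 = 300
  locker 4: 70 + 70 + 40 = 180
This matches the lower bound, so 4 is optimal.

4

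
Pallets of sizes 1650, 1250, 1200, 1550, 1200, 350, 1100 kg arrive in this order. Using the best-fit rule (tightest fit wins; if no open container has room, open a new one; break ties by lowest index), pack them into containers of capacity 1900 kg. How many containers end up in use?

6

  1650 → container 1 (new)  [load 1650/1900]
  1250 → container 2 (new)  [load 1250/1900]
  1200 → container 3 (new)  [load 1200/1900]
  1550 → container 4 (new)  [load 1550/1900]
  1200 → container 5 (new)  [load 1200/1900]
  350 → container 4  [load 1900/1900]
  1100 → container 6 (new)  [load 1100/1900]
6 containers opened.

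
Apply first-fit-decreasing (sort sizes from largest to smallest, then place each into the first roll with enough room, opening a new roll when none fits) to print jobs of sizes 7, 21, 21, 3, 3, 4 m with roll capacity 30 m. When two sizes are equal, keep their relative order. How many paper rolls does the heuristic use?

Sorted descending: 21, 21, 7, 4, 3, 3.
  21 → roll 1 (new)  [load 21/30]
  21 → roll 2 (new)  [load 21/30]
  7 → roll 1  [load 28/30]
  4 → roll 2  [load 25/30]
  3 → roll 2  [load 28/30]
  3 → roll 3 (new)  [load 3/30]
3 paper rolls opened.

3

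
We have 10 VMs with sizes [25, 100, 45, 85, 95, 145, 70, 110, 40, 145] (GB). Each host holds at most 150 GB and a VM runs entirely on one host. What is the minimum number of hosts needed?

Total = 145 + 145 + 110 + 100 + 95 + 85 + 70 + 45 + 40 + 25 = 860 GB.
Lower bound: ⌈860/150⌉ = 6 hosts.
A packing using 7 hosts:
  host 1: 145 = 145
  host 2: 145 = 145
  host 3: 110 + 40 = 150
  host 4: 100 + 45 = 145
  host 5: 95 + 25 = 120
  host 6: 85 = 85
  host 7: 70 = 70
No arrangement into 6 hosts stays within capacity, so 7 is optimal.

7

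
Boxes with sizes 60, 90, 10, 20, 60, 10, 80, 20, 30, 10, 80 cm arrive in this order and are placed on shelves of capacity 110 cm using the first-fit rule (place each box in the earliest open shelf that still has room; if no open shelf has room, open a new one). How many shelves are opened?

5

  60 → shelf 1 (new)  [load 60/110]
  90 → shelf 2 (new)  [load 90/110]
  10 → shelf 1  [load 70/110]
  20 → shelf 1  [load 90/110]
  60 → shelf 3 (new)  [load 60/110]
  10 → shelf 1  [load 100/110]
  80 → shelf 4 (new)  [load 80/110]
  20 → shelf 2  [load 110/110]
  30 → shelf 3  [load 90/110]
  10 → shelf 1  [load 110/110]
  80 → shelf 5 (new)  [load 80/110]
5 shelves opened.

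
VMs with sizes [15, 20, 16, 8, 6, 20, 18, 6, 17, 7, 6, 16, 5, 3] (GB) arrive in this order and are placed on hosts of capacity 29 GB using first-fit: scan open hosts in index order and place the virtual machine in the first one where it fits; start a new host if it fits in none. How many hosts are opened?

  15 → host 1 (new)  [load 15/29]
  20 → host 2 (new)  [load 20/29]
  16 → host 3 (new)  [load 16/29]
  8 → host 1  [load 23/29]
  6 → host 1  [load 29/29]
  20 → host 4 (new)  [load 20/29]
  18 → host 5 (new)  [load 18/29]
  6 → host 2  [load 26/29]
  17 → host 6 (new)  [load 17/29]
  7 → host 3  [load 23/29]
  6 → host 3  [load 29/29]
  16 → host 7 (new)  [load 16/29]
  5 → host 4  [load 25/29]
  3 → host 2  [load 29/29]
7 hosts opened.

7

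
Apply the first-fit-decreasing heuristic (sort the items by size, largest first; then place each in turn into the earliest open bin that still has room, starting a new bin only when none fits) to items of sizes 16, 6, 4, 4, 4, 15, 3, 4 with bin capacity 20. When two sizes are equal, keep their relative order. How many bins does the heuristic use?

3

Sorted descending: 16, 15, 6, 4, 4, 4, 4, 3.
  16 → bin 1 (new)  [load 16/20]
  15 → bin 2 (new)  [load 15/20]
  6 → bin 3 (new)  [load 6/20]
  4 → bin 1  [load 20/20]
  4 → bin 2  [load 19/20]
  4 → bin 3  [load 10/20]
  4 → bin 3  [load 14/20]
  3 → bin 3  [load 17/20]
3 bins opened.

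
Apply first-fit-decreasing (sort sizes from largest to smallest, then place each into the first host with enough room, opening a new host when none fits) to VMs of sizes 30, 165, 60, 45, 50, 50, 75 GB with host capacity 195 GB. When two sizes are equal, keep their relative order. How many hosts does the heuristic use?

3

Sorted descending: 165, 75, 60, 50, 50, 45, 30.
  165 → host 1 (new)  [load 165/195]
  75 → host 2 (new)  [load 75/195]
  60 → host 2  [load 135/195]
  50 → host 2  [load 185/195]
  50 → host 3 (new)  [load 50/195]
  45 → host 3  [load 95/195]
  30 → host 1  [load 195/195]
3 hosts opened.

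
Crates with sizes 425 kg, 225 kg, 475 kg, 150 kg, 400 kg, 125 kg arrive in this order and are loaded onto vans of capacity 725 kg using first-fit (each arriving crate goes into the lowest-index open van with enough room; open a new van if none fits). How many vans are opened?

3

  425 → van 1 (new)  [load 425/725]
  225 → van 1  [load 650/725]
  475 → van 2 (new)  [load 475/725]
  150 → van 2  [load 625/725]
  400 → van 3 (new)  [load 400/725]
  125 → van 3  [load 525/725]
3 vans opened.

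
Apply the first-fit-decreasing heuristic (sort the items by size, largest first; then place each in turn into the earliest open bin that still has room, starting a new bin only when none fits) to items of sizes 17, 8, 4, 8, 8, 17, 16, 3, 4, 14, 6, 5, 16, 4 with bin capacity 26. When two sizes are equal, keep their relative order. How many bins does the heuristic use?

6

Sorted descending: 17, 17, 16, 16, 14, 8, 8, 8, 6, 5, 4, 4, 4, 3.
  17 → bin 1 (new)  [load 17/26]
  17 → bin 2 (new)  [load 17/26]
  16 → bin 3 (new)  [load 16/26]
  16 → bin 4 (new)  [load 16/26]
  14 → bin 5 (new)  [load 14/26]
  8 → bin 1  [load 25/26]
  8 → bin 2  [load 25/26]
  8 → bin 3  [load 24/26]
  6 → bin 4  [load 22/26]
  5 → bin 5  [load 19/26]
  4 → bin 4  [load 26/26]
  4 → bin 5  [load 23/26]
  4 → bin 6 (new)  [load 4/26]
  3 → bin 5  [load 26/26]
6 bins opened.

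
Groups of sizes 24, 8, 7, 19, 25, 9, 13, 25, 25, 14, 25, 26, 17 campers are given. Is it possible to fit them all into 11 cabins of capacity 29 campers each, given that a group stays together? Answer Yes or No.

A valid assignment using 10 cabins:
  cabin 1: 26 = 26
  cabin 2: 25 = 25
  cabin 3: 25 = 25
  cabin 4: 25 = 25
  cabin 5: 25 = 25
  cabin 6: 24 = 24
  cabin 7: 19 + 9 = 28
  cabin 8: 17 + 8 = 25
  cabin 9: 14 + 13 = 27
  cabin 10: 7 = 7
That uses only 10 ≤ 11, so 11 cabins are enough.

Yes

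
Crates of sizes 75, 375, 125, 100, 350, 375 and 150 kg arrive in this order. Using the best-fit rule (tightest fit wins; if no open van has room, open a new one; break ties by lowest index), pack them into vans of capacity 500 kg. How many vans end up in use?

4

  75 → van 1 (new)  [load 75/500]
  375 → van 1  [load 450/500]
  125 → van 2 (new)  [load 125/500]
  100 → van 2  [load 225/500]
  350 → van 3 (new)  [load 350/500]
  375 → van 4 (new)  [load 375/500]
  150 → van 3  [load 500/500]
4 vans opened.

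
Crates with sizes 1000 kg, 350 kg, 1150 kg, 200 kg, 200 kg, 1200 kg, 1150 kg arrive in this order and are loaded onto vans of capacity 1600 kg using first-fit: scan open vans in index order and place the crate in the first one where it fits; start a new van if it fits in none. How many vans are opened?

4

  1000 → van 1 (new)  [load 1000/1600]
  350 → van 1  [load 1350/1600]
  1150 → van 2 (new)  [load 1150/1600]
  200 → van 1  [load 1550/1600]
  200 → van 2  [load 1350/1600]
  1200 → van 3 (new)  [load 1200/1600]
  1150 → van 4 (new)  [load 1150/1600]
4 vans opened.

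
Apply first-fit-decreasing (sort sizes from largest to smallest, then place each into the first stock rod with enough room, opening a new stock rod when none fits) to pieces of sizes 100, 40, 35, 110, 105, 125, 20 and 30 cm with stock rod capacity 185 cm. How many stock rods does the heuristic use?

4

Sorted descending: 125, 110, 105, 100, 40, 35, 30, 20.
  125 → stock rod 1 (new)  [load 125/185]
  110 → stock rod 2 (new)  [load 110/185]
  105 → stock rod 3 (new)  [load 105/185]
  100 → stock rod 4 (new)  [load 100/185]
  40 → stock rod 1  [load 165/185]
  35 → stock rod 2  [load 145/185]
  30 → stock rod 2  [load 175/185]
  20 → stock rod 1  [load 185/185]
4 stock rods opened.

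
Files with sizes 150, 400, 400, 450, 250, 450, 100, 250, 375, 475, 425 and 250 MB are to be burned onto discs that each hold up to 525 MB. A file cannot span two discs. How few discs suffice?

Total = 475 + 450 + 450 + 425 + 400 + 400 + 375 + 250 + 250 + 250 + 150 + 100 = 3975 MB.
Lower bound: ⌈3975/525⌉ = 8 discs.
A packing using 9 discs:
  disc 1: 475 = 475
  disc 2: 450 = 450
  disc 3: 450 = 450
  disc 4: 425 + 100 = 525
  disc 5: 400 = 400
  disc 6: 400 = 400
  disc 7: 375 + 150 = 525
  disc 8: 250 + 250 = 500
  disc 9: 250 = 250
No arrangement into 8 discs stays within capacity, so 9 is optimal.

9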